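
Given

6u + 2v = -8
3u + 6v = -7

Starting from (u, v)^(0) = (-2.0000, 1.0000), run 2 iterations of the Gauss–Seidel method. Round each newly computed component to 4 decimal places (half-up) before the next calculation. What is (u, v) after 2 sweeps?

Iteration 1:
  u = (-8 - (2)·1.0000) / (6) = -1.6667
  v = (-7 - (3)·-1.6667) / (6) = -0.3333
Iteration 2:
  u = (-8 - (2)·-0.3333) / (6) = -1.2222
  v = (-7 - (3)·-1.2222) / (6) = -0.5556

(-1.2222, -0.5556)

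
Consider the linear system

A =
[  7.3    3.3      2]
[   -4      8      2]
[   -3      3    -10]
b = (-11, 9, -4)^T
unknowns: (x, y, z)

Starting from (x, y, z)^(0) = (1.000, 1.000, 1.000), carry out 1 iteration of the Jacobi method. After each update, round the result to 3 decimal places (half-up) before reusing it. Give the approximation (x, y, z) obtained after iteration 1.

Iteration 1:
  x = (-11 - (3.3)·1.000 - (2)·1.000) / (7.3) = -2.233
  y = (9 - (-4)·1.000 - (2)·1.000) / (8) = 1.375
  z = (-4 - (-3)·1.000 - (3)·1.000) / (-10) = 0.400

(-2.233, 1.375, 0.400)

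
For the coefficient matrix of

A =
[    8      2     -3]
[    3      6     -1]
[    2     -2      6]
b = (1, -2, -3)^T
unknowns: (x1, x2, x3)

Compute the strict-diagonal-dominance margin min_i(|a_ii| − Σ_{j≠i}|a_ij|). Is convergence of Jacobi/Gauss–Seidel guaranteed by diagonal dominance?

2

row 1: |8| − (2+3) = 3
row 2: |6| − (3+1) = 2
row 3: |6| − (2+2) = 2
minimum over rows = 2 → strictly diagonally dominant (convergence guaranteed)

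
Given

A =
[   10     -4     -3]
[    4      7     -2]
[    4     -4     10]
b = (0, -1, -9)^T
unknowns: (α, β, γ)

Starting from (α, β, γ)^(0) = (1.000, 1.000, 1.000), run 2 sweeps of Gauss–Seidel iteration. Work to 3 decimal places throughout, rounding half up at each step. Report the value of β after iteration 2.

Iteration 1:
  α = (0 - (-4)·1.000 - (-3)·1.000) / (10) = 0.700
  β = (-1 - (4)·0.700 - (-2)·1.000) / (7) = -0.257
  γ = (-9 - (4)·0.700 - (-4)·-0.257) / (10) = -1.283
Iteration 2:
  α = (0 - (-4)·-0.257 - (-3)·-1.283) / (10) = -0.488
  β = (-1 - (4)·-0.488 - (-2)·-1.283) / (7) = -0.231
  γ = (-9 - (4)·-0.488 - (-4)·-0.231) / (10) = -0.797

-0.231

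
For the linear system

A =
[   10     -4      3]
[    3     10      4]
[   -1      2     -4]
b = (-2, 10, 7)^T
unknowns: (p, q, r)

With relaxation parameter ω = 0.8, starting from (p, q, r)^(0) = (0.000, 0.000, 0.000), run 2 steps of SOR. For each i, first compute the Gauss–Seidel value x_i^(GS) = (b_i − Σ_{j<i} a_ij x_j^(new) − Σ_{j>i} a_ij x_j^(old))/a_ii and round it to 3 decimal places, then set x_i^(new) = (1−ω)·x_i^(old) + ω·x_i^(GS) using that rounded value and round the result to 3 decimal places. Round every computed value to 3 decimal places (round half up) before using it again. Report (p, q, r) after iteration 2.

(0.324, 1.220, -1.183)

Iteration 1:
  p: GS value = (-2 - (-4)·0.000 - (3)·0.000) / (10) = -0.200;  p ← (1−ω)·0.000 + ω·-0.200 = -0.160
  q: GS value = (10 - (3)·-0.160 - (4)·0.000) / (10) = 1.048;  q ← (1−ω)·0.000 + ω·1.048 = 0.838
  r: GS value = (7 - (-1)·-0.160 - (2)·0.838) / (-4) = -1.291;  r ← (1−ω)·0.000 + ω·-1.291 = -1.033
Iteration 2:
  p: GS value = (-2 - (-4)·0.838 - (3)·-1.033) / (10) = 0.445;  p ← (1−ω)·-0.160 + ω·0.445 = 0.324
  q: GS value = (10 - (3)·0.324 - (4)·-1.033) / (10) = 1.316;  q ← (1−ω)·0.838 + ω·1.316 = 1.220
  r: GS value = (7 - (-1)·0.324 - (2)·1.220) / (-4) = -1.221;  r ← (1−ω)·-1.033 + ω·-1.221 = -1.183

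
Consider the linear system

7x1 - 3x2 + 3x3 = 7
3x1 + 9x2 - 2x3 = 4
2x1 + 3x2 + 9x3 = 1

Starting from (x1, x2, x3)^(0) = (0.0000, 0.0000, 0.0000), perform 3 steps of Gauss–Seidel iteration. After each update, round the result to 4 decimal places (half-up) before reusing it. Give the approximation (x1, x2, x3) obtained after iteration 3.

(1.0817, 0.0507, -0.1462)

Iteration 1:
  x1 = (7 - (-3)·0.0000 - (3)·0.0000) / (7) = 1.0000
  x2 = (4 - (3)·1.0000 - (-2)·0.0000) / (9) = 0.1111
  x3 = (1 - (2)·1.0000 - (3)·0.1111) / (9) = -0.1481
Iteration 2:
  x1 = (7 - (-3)·0.1111 - (3)·-0.1481) / (7) = 1.1111
  x2 = (4 - (3)·1.1111 - (-2)·-0.1481) / (9) = 0.0412
  x3 = (1 - (2)·1.1111 - (3)·0.0412) / (9) = -0.1495
Iteration 3:
  x1 = (7 - (-3)·0.0412 - (3)·-0.1495) / (7) = 1.0817
  x2 = (4 - (3)·1.0817 - (-2)·-0.1495) / (9) = 0.0507
  x3 = (1 - (2)·1.0817 - (3)·0.0507) / (9) = -0.1462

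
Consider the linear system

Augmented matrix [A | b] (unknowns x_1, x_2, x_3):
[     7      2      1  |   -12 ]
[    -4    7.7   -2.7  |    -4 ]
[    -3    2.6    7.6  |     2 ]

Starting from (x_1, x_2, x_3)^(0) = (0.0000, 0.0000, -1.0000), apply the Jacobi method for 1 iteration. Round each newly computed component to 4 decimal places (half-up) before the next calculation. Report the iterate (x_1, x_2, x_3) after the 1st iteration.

(-1.5714, -0.8701, 0.2632)

Iteration 1:
  x_1 = (-12 - (2)·0.0000 - (1)·-1.0000) / (7) = -1.5714
  x_2 = (-4 - (-4)·0.0000 - (-2.7)·-1.0000) / (7.7) = -0.8701
  x_3 = (2 - (-3)·0.0000 - (2.6)·0.0000) / (7.6) = 0.2632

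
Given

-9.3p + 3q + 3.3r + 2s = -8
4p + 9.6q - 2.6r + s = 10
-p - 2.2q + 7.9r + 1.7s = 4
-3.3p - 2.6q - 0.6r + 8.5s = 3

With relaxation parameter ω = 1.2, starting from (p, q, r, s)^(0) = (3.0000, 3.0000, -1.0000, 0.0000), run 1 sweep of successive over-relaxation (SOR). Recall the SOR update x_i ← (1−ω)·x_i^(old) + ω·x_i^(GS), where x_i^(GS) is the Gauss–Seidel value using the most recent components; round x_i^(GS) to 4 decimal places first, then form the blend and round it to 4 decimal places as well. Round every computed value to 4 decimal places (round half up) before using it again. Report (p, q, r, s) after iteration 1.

Iteration 1:
  p: GS value = (-8 - (3)·3.0000 - (3.3)·-1.0000 - (2)·0.0000) / (-9.3) = 1.4731;  p ← (1−ω)·3.0000 + ω·1.4731 = 1.1677
  q: GS value = (10 - (4)·1.1677 - (-2.6)·-1.0000 - (1)·0.0000) / (9.6) = 0.2843;  q ← (1−ω)·3.0000 + ω·0.2843 = -0.2588
  r: GS value = (4 - (-1)·1.1677 - (-2.2)·-0.2588 - (1.7)·0.0000) / (7.9) = 0.5821;  r ← (1−ω)·-1.0000 + ω·0.5821 = 0.8985
  s: GS value = (3 - (-3.3)·1.1677 - (-2.6)·-0.2588 - (-0.6)·0.8985) / (8.5) = 0.7905;  s ← (1−ω)·0.0000 + ω·0.7905 = 0.9486

(1.1677, -0.2588, 0.8985, 0.9486)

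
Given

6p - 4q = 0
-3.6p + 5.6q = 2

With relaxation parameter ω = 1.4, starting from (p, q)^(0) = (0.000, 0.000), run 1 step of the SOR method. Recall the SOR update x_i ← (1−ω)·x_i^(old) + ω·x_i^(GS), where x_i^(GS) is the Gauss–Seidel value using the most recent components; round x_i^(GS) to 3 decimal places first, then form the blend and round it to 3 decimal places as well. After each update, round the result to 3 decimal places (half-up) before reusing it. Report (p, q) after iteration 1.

(0.000, 0.500)

Iteration 1:
  p: GS value = (0 - (-4)·0.000) / (6) = 0.000;  p ← (1−ω)·0.000 + ω·0.000 = 0.000
  q: GS value = (2 - (-3.6)·0.000) / (5.6) = 0.357;  q ← (1−ω)·0.000 + ω·0.357 = 0.500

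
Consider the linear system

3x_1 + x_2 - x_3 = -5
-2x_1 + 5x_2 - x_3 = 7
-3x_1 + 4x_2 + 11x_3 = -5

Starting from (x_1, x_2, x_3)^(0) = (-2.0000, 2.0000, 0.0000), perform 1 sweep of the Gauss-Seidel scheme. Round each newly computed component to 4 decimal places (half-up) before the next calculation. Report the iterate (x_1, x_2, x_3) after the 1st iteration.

(-2.3333, 0.4667, -1.2606)

Iteration 1:
  x_1 = (-5 - (1)·2.0000 - (-1)·0.0000) / (3) = -2.3333
  x_2 = (7 - (-2)·-2.3333 - (-1)·0.0000) / (5) = 0.4667
  x_3 = (-5 - (-3)·-2.3333 - (4)·0.4667) / (11) = -1.2606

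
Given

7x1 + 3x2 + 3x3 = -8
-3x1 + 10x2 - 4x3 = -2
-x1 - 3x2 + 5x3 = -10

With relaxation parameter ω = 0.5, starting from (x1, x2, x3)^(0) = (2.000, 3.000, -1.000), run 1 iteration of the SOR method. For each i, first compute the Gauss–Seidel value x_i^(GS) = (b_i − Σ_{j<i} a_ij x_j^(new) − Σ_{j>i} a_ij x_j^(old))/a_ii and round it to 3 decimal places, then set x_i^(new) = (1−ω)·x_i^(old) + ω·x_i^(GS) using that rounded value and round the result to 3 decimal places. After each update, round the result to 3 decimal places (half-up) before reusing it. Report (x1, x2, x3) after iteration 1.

Iteration 1:
  x1: GS value = (-8 - (3)·3.000 - (3)·-1.000) / (7) = -2.000;  x1 ← (1−ω)·2.000 + ω·-2.000 = 0.000
  x2: GS value = (-2 - (-3)·0.000 - (-4)·-1.000) / (10) = -0.600;  x2 ← (1−ω)·3.000 + ω·-0.600 = 1.200
  x3: GS value = (-10 - (-1)·0.000 - (-3)·1.200) / (5) = -1.280;  x3 ← (1−ω)·-1.000 + ω·-1.280 = -1.140

(0.000, 1.200, -1.140)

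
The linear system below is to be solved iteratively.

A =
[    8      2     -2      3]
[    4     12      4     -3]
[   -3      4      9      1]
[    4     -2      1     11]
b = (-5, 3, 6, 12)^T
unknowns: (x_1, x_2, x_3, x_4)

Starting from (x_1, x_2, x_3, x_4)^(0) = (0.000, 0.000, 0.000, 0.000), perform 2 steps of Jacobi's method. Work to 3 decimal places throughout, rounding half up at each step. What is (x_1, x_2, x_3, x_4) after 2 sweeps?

(-0.930, 0.509, 0.226, 1.303)

Iteration 1:
  x_1 = (-5 - (2)·0.000 - (-2)·0.000 - (3)·0.000) / (8) = -0.625
  x_2 = (3 - (4)·0.000 - (4)·0.000 - (-3)·0.000) / (12) = 0.250
  x_3 = (6 - (-3)·0.000 - (4)·0.000 - (1)·0.000) / (9) = 0.667
  x_4 = (12 - (4)·0.000 - (-2)·0.000 - (1)·0.000) / (11) = 1.091
Iteration 2:
  x_1 = (-5 - (2)·0.250 - (-2)·0.667 - (3)·1.091) / (8) = -0.930
  x_2 = (3 - (4)·-0.625 - (4)·0.667 - (-3)·1.091) / (12) = 0.509
  x_3 = (6 - (-3)·-0.625 - (4)·0.250 - (1)·1.091) / (9) = 0.226
  x_4 = (12 - (4)·-0.625 - (-2)·0.250 - (1)·0.667) / (11) = 1.303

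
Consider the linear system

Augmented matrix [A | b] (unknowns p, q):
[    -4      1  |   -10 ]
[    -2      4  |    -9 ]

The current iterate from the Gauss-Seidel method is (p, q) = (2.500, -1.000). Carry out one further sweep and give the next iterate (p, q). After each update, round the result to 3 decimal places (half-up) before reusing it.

One sweep:
  p = (-10 - (1)·-1.000) / (-4) = 2.250
  q = (-9 - (-2)·2.250) / (4) = -1.125

(2.250, -1.125)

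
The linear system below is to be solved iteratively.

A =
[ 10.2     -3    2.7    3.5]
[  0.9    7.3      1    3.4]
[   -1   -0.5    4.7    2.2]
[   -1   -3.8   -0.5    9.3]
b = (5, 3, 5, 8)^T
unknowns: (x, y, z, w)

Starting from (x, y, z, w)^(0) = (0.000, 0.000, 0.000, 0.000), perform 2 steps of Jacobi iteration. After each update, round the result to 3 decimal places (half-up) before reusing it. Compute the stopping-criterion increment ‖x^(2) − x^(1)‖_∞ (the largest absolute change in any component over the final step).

0.607

Iteration 1:
  x = (5 - (-3)·0.000 - (2.7)·0.000 - (3.5)·0.000) / (10.2) = 0.490
  y = (3 - (0.9)·0.000 - (1)·0.000 - (3.4)·0.000) / (7.3) = 0.411
  z = (5 - (-1)·0.000 - (-0.5)·0.000 - (2.2)·0.000) / (4.7) = 1.064
  w = (8 - (-1)·0.000 - (-3.8)·0.000 - (-0.5)·0.000) / (9.3) = 0.860
Iteration 2:
  x = (5 - (-3)·0.411 - (2.7)·1.064 - (3.5)·0.860) / (10.2) = 0.034
  y = (3 - (0.9)·0.490 - (1)·1.064 - (3.4)·0.860) / (7.3) = -0.196
  z = (5 - (-1)·0.490 - (-0.5)·0.411 - (2.2)·0.860) / (4.7) = 0.809
  w = (8 - (-1)·0.490 - (-3.8)·0.411 - (-0.5)·1.064) / (9.3) = 1.138
Change: (-0.456, -0.607, -0.255, 0.278) → max |·| = 0.607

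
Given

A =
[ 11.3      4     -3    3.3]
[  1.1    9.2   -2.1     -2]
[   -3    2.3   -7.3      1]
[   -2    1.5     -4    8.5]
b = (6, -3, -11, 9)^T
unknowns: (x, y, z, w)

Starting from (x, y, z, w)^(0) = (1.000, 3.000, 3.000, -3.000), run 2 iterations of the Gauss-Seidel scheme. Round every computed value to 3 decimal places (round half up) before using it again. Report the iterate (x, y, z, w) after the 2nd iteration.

(0.336, 0.101, 1.624, 1.884)

Iteration 1:
  x = (6 - (4)·3.000 - (-3)·3.000 - (3.3)·-3.000) / (11.3) = 1.142
  y = (-3 - (1.1)·1.142 - (-2.1)·3.000 - (-2)·-3.000) / (9.2) = -0.430
  z = (-11 - (-3)·1.142 - (2.3)·-0.430 - (1)·-3.000) / (-7.3) = 0.491
  w = (9 - (-2)·1.142 - (1.5)·-0.430 - (-4)·0.491) / (8.5) = 1.634
Iteration 2:
  x = (6 - (4)·-0.430 - (-3)·0.491 - (3.3)·1.634) / (11.3) = 0.336
  y = (-3 - (1.1)·0.336 - (-2.1)·0.491 - (-2)·1.634) / (9.2) = 0.101
  z = (-11 - (-3)·0.336 - (2.3)·0.101 - (1)·1.634) / (-7.3) = 1.624
  w = (9 - (-2)·0.336 - (1.5)·0.101 - (-4)·1.624) / (8.5) = 1.884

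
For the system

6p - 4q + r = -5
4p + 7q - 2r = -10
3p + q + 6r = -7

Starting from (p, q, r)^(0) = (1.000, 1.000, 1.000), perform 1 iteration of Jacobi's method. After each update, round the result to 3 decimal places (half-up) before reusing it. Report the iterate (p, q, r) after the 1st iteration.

(-0.333, -1.714, -1.833)

Iteration 1:
  p = (-5 - (-4)·1.000 - (1)·1.000) / (6) = -0.333
  q = (-10 - (4)·1.000 - (-2)·1.000) / (7) = -1.714
  r = (-7 - (3)·1.000 - (1)·1.000) / (6) = -1.833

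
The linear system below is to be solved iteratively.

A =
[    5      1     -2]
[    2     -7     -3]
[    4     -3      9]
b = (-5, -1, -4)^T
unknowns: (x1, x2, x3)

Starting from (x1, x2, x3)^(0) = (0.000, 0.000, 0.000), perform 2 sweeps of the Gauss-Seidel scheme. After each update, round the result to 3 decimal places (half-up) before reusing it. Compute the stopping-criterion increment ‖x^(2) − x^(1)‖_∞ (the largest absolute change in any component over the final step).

0.023

Iteration 1:
  x1 = (-5 - (1)·0.000 - (-2)·0.000) / (5) = -1.000
  x2 = (-1 - (2)·-1.000 - (-3)·0.000) / (-7) = -0.143
  x3 = (-4 - (4)·-1.000 - (-3)·-0.143) / (9) = -0.048
Iteration 2:
  x1 = (-5 - (1)·-0.143 - (-2)·-0.048) / (5) = -0.991
  x2 = (-1 - (2)·-0.991 - (-3)·-0.048) / (-7) = -0.120
  x3 = (-4 - (4)·-0.991 - (-3)·-0.120) / (9) = -0.044
Change: (0.009, 0.023, 0.004) → max |·| = 0.023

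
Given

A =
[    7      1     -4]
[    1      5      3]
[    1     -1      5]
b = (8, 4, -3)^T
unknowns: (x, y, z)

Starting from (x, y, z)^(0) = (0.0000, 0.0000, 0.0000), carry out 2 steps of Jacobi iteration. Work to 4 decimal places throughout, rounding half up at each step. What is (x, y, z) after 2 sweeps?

Iteration 1:
  x = (8 - (1)·0.0000 - (-4)·0.0000) / (7) = 1.1429
  y = (4 - (1)·0.0000 - (3)·0.0000) / (5) = 0.8000
  z = (-3 - (1)·0.0000 - (-1)·0.0000) / (5) = -0.6000
Iteration 2:
  x = (8 - (1)·0.8000 - (-4)·-0.6000) / (7) = 0.6857
  y = (4 - (1)·1.1429 - (3)·-0.6000) / (5) = 0.9314
  z = (-3 - (1)·1.1429 - (-1)·0.8000) / (5) = -0.6686

(0.6857, 0.9314, -0.6686)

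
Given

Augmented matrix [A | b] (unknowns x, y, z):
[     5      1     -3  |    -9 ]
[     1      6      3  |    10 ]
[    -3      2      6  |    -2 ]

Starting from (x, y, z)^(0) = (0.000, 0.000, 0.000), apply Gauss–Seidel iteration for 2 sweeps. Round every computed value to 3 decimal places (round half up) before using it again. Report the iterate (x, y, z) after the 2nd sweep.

Iteration 1:
  x = (-9 - (1)·0.000 - (-3)·0.000) / (5) = -1.800
  y = (10 - (1)·-1.800 - (3)·0.000) / (6) = 1.967
  z = (-2 - (-3)·-1.800 - (2)·1.967) / (6) = -1.889
Iteration 2:
  x = (-9 - (1)·1.967 - (-3)·-1.889) / (5) = -3.327
  y = (10 - (1)·-3.327 - (3)·-1.889) / (6) = 3.166
  z = (-2 - (-3)·-3.327 - (2)·3.166) / (6) = -3.052

(-3.327, 3.166, -3.052)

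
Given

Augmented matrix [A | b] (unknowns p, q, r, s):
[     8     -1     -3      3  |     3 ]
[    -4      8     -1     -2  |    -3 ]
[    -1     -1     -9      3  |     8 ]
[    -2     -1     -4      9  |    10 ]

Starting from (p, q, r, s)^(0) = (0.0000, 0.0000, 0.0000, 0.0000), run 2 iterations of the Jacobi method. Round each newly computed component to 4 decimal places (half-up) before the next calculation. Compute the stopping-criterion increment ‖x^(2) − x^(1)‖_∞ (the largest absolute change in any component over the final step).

Iteration 1:
  p = (3 - (-1)·0.0000 - (-3)·0.0000 - (3)·0.0000) / (8) = 0.3750
  q = (-3 - (-4)·0.0000 - (-1)·0.0000 - (-2)·0.0000) / (8) = -0.3750
  r = (8 - (-1)·0.0000 - (-1)·0.0000 - (3)·0.0000) / (-9) = -0.8889
  s = (10 - (-2)·0.0000 - (-1)·0.0000 - (-4)·0.0000) / (9) = 1.1111
Iteration 2:
  p = (3 - (-1)·-0.3750 - (-3)·-0.8889 - (3)·1.1111) / (8) = -0.4219
  q = (-3 - (-4)·0.3750 - (-1)·-0.8889 - (-2)·1.1111) / (8) = -0.0208
  r = (8 - (-1)·0.3750 - (-1)·-0.3750 - (3)·1.1111) / (-9) = -0.5185
  s = (10 - (-2)·0.3750 - (-1)·-0.3750 - (-4)·-0.8889) / (9) = 0.7577
Change: (-0.7969, 0.3542, 0.3704, -0.3534) → max |·| = 0.7969

0.7969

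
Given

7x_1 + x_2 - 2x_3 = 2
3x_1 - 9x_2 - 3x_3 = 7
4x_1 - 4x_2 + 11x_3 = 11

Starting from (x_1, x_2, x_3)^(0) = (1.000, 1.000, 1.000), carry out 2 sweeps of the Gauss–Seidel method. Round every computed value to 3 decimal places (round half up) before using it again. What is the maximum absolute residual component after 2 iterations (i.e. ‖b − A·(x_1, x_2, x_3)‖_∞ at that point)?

0.160

Iteration 1:
  x_1 = (2 - (1)·1.000 - (-2)·1.000) / (7) = 0.429
  x_2 = (7 - (3)·0.429 - (-3)·1.000) / (-9) = -0.968
  x_3 = (11 - (4)·0.429 - (-4)·-0.968) / (11) = 0.492
Iteration 2:
  x_1 = (2 - (1)·-0.968 - (-2)·0.492) / (7) = 0.565
  x_2 = (7 - (3)·0.565 - (-3)·0.492) / (-9) = -0.753
  x_3 = (11 - (4)·0.565 - (-4)·-0.753) / (11) = 0.521
Residual b − A·x = (-0.160, 0.091, -0.003); ∞-norm = 0.160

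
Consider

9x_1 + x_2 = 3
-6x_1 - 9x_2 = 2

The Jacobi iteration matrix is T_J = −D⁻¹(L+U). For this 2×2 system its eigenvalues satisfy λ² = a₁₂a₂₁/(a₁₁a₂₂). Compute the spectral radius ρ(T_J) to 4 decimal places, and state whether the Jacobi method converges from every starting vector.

0.2722

a₁₂a₂₁/(a₁₁a₂₂) = (1)·(-6) / ((9)·(-9)) = 0.074074
ρ = √|0.074074| = √0.074074 = 0.2722
ρ < 1, so Jacobi converges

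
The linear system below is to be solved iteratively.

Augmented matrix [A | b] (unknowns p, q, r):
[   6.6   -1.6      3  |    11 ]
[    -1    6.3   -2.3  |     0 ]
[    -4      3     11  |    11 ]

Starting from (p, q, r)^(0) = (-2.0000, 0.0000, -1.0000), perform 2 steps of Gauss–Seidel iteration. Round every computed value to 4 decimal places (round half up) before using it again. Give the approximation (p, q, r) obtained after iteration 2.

Iteration 1:
  p = (11 - (-1.6)·0.0000 - (3)·-1.0000) / (6.6) = 2.1212
  q = (0 - (-1)·2.1212 - (-2.3)·-1.0000) / (6.3) = -0.0284
  r = (11 - (-4)·2.1212 - (3)·-0.0284) / (11) = 1.7791
Iteration 2:
  p = (11 - (-1.6)·-0.0284 - (3)·1.7791) / (6.6) = 0.8511
  q = (0 - (-1)·0.8511 - (-2.3)·1.7791) / (6.3) = 0.7846
  r = (11 - (-4)·0.8511 - (3)·0.7846) / (11) = 1.0955

(0.8511, 0.7846, 1.0955)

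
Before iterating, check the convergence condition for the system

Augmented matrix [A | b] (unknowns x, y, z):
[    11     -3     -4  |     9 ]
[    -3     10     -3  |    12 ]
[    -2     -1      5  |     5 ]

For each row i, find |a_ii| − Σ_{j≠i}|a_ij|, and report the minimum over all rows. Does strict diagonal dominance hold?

2

row 1: |11| − (3+4) = 4
row 2: |10| − (3+3) = 4
row 3: |5| − (2+1) = 2
minimum over rows = 2 → strictly diagonally dominant (convergence guaranteed)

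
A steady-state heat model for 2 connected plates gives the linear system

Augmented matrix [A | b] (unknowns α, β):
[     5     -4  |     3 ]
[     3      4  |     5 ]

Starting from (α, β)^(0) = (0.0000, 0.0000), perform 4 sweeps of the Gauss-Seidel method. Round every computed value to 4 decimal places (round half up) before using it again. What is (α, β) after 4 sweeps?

(1.0864, 0.4352)

Iteration 1:
  α = (3 - (-4)·0.0000) / (5) = 0.6000
  β = (5 - (3)·0.6000) / (4) = 0.8000
Iteration 2:
  α = (3 - (-4)·0.8000) / (5) = 1.2400
  β = (5 - (3)·1.2400) / (4) = 0.3200
Iteration 3:
  α = (3 - (-4)·0.3200) / (5) = 0.8560
  β = (5 - (3)·0.8560) / (4) = 0.6080
Iteration 4:
  α = (3 - (-4)·0.6080) / (5) = 1.0864
  β = (5 - (3)·1.0864) / (4) = 0.4352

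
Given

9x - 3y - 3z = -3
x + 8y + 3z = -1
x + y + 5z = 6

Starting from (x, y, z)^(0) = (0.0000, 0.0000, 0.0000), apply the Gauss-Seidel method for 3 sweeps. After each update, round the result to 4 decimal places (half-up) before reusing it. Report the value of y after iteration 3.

-0.6034

Iteration 1:
  x = (-3 - (-3)·0.0000 - (-3)·0.0000) / (9) = -0.3333
  y = (-1 - (1)·-0.3333 - (3)·0.0000) / (8) = -0.0833
  z = (6 - (1)·-0.3333 - (1)·-0.0833) / (5) = 1.2833
Iteration 2:
  x = (-3 - (-3)·-0.0833 - (-3)·1.2833) / (9) = 0.0667
  y = (-1 - (1)·0.0667 - (3)·1.2833) / (8) = -0.6146
  z = (6 - (1)·0.0667 - (1)·-0.6146) / (5) = 1.3096
Iteration 3:
  x = (-3 - (-3)·-0.6146 - (-3)·1.3096) / (9) = -0.1017
  y = (-1 - (1)·-0.1017 - (3)·1.3096) / (8) = -0.6034
  z = (6 - (1)·-0.1017 - (1)·-0.6034) / (5) = 1.3410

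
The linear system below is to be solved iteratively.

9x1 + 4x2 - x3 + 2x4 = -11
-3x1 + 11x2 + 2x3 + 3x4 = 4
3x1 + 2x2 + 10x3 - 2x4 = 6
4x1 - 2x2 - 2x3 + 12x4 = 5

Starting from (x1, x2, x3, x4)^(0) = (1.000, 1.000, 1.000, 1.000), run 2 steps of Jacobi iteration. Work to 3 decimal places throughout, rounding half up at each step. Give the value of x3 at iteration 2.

1.180

Iteration 1:
  x1 = (-11 - (4)·1.000 - (-1)·1.000 - (2)·1.000) / (9) = -1.778
  x2 = (4 - (-3)·1.000 - (2)·1.000 - (3)·1.000) / (11) = 0.182
  x3 = (6 - (3)·1.000 - (2)·1.000 - (-2)·1.000) / (10) = 0.300
  x4 = (5 - (4)·1.000 - (-2)·1.000 - (-2)·1.000) / (12) = 0.417
Iteration 2:
  x1 = (-11 - (4)·0.182 - (-1)·0.300 - (2)·0.417) / (9) = -1.362
  x2 = (4 - (-3)·-1.778 - (2)·0.300 - (3)·0.417) / (11) = -0.290
  x3 = (6 - (3)·-1.778 - (2)·0.182 - (-2)·0.417) / (10) = 1.180
  x4 = (5 - (4)·-1.778 - (-2)·0.182 - (-2)·0.300) / (12) = 1.090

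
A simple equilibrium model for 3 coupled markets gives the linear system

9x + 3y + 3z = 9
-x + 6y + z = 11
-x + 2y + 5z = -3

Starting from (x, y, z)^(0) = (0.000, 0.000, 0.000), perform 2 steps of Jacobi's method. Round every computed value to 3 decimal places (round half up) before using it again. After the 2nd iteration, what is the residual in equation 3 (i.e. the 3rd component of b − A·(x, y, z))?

Iteration 1:
  x = (9 - (3)·0.000 - (3)·0.000) / (9) = 1.000
  y = (11 - (-1)·0.000 - (1)·0.000) / (6) = 1.833
  z = (-3 - (-1)·0.000 - (2)·0.000) / (5) = -0.600
Iteration 2:
  x = (9 - (3)·1.833 - (3)·-0.600) / (9) = 0.589
  y = (11 - (-1)·1.000 - (1)·-0.600) / (6) = 2.100
  z = (-3 - (-1)·1.000 - (2)·1.833) / (5) = -1.133
Residual b − A·x = (0.798, 0.122, -0.946)

-0.946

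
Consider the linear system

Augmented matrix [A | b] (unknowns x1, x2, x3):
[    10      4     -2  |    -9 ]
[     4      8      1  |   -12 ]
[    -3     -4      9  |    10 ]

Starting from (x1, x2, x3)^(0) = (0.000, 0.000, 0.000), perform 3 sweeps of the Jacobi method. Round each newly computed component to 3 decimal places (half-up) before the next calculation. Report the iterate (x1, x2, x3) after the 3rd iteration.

Iteration 1:
  x1 = (-9 - (4)·0.000 - (-2)·0.000) / (10) = -0.900
  x2 = (-12 - (4)·0.000 - (1)·0.000) / (8) = -1.500
  x3 = (10 - (-3)·0.000 - (-4)·0.000) / (9) = 1.111
Iteration 2:
  x1 = (-9 - (4)·-1.500 - (-2)·1.111) / (10) = -0.078
  x2 = (-12 - (4)·-0.900 - (1)·1.111) / (8) = -1.189
  x3 = (10 - (-3)·-0.900 - (-4)·-1.500) / (9) = 0.144
Iteration 3:
  x1 = (-9 - (4)·-1.189 - (-2)·0.144) / (10) = -0.396
  x2 = (-12 - (4)·-0.078 - (1)·0.144) / (8) = -1.479
  x3 = (10 - (-3)·-0.078 - (-4)·-1.189) / (9) = 0.557

(-0.396, -1.479, 0.557)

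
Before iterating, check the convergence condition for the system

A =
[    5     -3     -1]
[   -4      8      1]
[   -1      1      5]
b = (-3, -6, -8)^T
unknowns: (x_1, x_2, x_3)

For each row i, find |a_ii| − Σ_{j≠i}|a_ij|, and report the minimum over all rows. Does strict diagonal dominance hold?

row 1: |5| − (3+1) = 1
row 2: |8| − (4+1) = 3
row 3: |5| − (1+1) = 3
minimum over rows = 1 → strictly diagonally dominant (convergence guaranteed)

1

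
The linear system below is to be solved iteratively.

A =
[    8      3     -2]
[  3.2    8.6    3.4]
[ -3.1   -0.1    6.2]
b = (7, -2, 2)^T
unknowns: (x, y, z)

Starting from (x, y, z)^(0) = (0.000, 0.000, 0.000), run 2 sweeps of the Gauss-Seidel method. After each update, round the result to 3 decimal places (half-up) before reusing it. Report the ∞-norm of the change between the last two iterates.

0.445

Iteration 1:
  x = (7 - (3)·0.000 - (-2)·0.000) / (8) = 0.875
  y = (-2 - (3.2)·0.875 - (3.4)·0.000) / (8.6) = -0.558
  z = (2 - (-3.1)·0.875 - (-0.1)·-0.558) / (6.2) = 0.751
Iteration 2:
  x = (7 - (3)·-0.558 - (-2)·0.751) / (8) = 1.272
  y = (-2 - (3.2)·1.272 - (3.4)·0.751) / (8.6) = -1.003
  z = (2 - (-3.1)·1.272 - (-0.1)·-1.003) / (6.2) = 0.942
Change: (0.397, -0.445, 0.191) → max |·| = 0.445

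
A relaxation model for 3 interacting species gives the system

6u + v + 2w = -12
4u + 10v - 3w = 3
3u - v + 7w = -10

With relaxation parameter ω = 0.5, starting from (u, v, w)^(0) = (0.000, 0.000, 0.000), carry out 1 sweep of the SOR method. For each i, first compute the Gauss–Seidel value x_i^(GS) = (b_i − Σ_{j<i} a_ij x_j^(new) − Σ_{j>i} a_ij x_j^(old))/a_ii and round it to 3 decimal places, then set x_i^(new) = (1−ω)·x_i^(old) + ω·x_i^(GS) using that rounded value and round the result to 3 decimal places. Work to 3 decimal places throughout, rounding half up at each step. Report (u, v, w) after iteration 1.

(-1.000, 0.350, -0.475)

Iteration 1:
  u: GS value = (-12 - (1)·0.000 - (2)·0.000) / (6) = -2.000;  u ← (1−ω)·0.000 + ω·-2.000 = -1.000
  v: GS value = (3 - (4)·-1.000 - (-3)·0.000) / (10) = 0.700;  v ← (1−ω)·0.000 + ω·0.700 = 0.350
  w: GS value = (-10 - (3)·-1.000 - (-1)·0.350) / (7) = -0.950;  w ← (1−ω)·0.000 + ω·-0.950 = -0.475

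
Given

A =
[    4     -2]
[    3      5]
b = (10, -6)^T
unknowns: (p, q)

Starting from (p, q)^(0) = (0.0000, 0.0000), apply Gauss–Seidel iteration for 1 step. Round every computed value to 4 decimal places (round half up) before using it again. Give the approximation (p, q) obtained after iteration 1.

(2.5000, -2.7000)

Iteration 1:
  p = (10 - (-2)·0.0000) / (4) = 2.5000
  q = (-6 - (3)·2.5000) / (5) = -2.7000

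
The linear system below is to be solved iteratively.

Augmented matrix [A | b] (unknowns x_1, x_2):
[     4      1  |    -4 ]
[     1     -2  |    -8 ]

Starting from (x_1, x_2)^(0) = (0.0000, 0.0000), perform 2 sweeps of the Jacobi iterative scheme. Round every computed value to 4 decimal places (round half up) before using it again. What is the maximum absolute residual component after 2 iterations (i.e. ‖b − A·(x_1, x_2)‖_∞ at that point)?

1.0000

Iteration 1:
  x_1 = (-4 - (1)·0.0000) / (4) = -1.0000
  x_2 = (-8 - (1)·0.0000) / (-2) = 4.0000
Iteration 2:
  x_1 = (-4 - (1)·4.0000) / (4) = -2.0000
  x_2 = (-8 - (1)·-1.0000) / (-2) = 3.5000
Residual b − A·x = (0.5000, 1.0000); ∞-norm = 1.0000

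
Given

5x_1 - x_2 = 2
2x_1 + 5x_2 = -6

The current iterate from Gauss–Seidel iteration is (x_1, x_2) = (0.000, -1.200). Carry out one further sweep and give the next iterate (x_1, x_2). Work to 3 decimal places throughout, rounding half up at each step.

(0.160, -1.264)

One sweep:
  x_1 = (2 - (-1)·-1.200) / (5) = 0.160
  x_2 = (-6 - (2)·0.160) / (5) = -1.264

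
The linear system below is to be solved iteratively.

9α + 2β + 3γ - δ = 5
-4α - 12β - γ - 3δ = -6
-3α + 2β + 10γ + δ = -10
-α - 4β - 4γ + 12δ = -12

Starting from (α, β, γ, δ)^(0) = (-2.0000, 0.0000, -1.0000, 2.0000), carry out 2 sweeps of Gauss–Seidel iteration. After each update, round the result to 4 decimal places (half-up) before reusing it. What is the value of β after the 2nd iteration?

0.6364

Iteration 1:
  α = (5 - (2)·0.0000 - (3)·-1.0000 - (-1)·2.0000) / (9) = 1.1111
  β = (-6 - (-4)·1.1111 - (-1)·-1.0000 - (-3)·2.0000) / (-12) = -0.2870
  γ = (-10 - (-3)·1.1111 - (2)·-0.2870 - (1)·2.0000) / (10) = -0.8093
  δ = (-12 - (-1)·1.1111 - (-4)·-0.2870 - (-4)·-0.8093) / (12) = -1.2728
Iteration 2:
  α = (5 - (2)·-0.2870 - (3)·-0.8093 - (-1)·-1.2728) / (9) = 0.7477
  β = (-6 - (-4)·0.7477 - (-1)·-0.8093 - (-3)·-1.2728) / (-12) = 0.6364
  γ = (-10 - (-3)·0.7477 - (2)·0.6364 - (1)·-1.2728) / (10) = -0.7757
  δ = (-12 - (-1)·0.7477 - (-4)·0.6364 - (-4)·-0.7757) / (12) = -0.9841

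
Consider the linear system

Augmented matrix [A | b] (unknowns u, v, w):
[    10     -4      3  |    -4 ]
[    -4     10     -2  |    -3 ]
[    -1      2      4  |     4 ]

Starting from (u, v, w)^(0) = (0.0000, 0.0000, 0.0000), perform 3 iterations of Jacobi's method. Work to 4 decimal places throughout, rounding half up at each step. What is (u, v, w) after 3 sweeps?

(-0.8190, -0.4180, 0.9250)

Iteration 1:
  u = (-4 - (-4)·0.0000 - (3)·0.0000) / (10) = -0.4000
  v = (-3 - (-4)·0.0000 - (-2)·0.0000) / (10) = -0.3000
  w = (4 - (-1)·0.0000 - (2)·0.0000) / (4) = 1.0000
Iteration 2:
  u = (-4 - (-4)·-0.3000 - (3)·1.0000) / (10) = -0.8200
  v = (-3 - (-4)·-0.4000 - (-2)·1.0000) / (10) = -0.2600
  w = (4 - (-1)·-0.4000 - (2)·-0.3000) / (4) = 1.0500
Iteration 3:
  u = (-4 - (-4)·-0.2600 - (3)·1.0500) / (10) = -0.8190
  v = (-3 - (-4)·-0.8200 - (-2)·1.0500) / (10) = -0.4180
  w = (4 - (-1)·-0.8200 - (2)·-0.2600) / (4) = 0.9250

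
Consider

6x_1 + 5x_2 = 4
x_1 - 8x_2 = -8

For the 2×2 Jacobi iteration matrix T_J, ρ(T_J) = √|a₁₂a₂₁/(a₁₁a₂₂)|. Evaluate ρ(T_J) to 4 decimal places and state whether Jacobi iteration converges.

a₁₂a₂₁/(a₁₁a₂₂) = (5)·(1) / ((6)·(-8)) = -0.104167
ρ = √|-0.104167| = √0.104167 = 0.3227
ρ < 1, so Jacobi converges

0.3227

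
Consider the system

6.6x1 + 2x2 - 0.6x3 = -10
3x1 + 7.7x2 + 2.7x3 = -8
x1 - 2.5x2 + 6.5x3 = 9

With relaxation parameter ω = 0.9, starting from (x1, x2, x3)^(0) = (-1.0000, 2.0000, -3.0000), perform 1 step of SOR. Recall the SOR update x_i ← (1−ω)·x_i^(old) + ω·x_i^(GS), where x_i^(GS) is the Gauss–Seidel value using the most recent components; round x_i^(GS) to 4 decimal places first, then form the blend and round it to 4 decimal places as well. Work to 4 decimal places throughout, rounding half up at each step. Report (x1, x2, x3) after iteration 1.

(-2.2545, 1.0023, 1.6053)

Iteration 1:
  x1: GS value = (-10 - (2)·2.0000 - (-0.6)·-3.0000) / (6.6) = -2.3939;  x1 ← (1−ω)·-1.0000 + ω·-2.3939 = -2.2545
  x2: GS value = (-8 - (3)·-2.2545 - (2.7)·-3.0000) / (7.7) = 0.8914;  x2 ← (1−ω)·2.0000 + ω·0.8914 = 1.0023
  x3: GS value = (9 - (1)·-2.2545 - (-2.5)·1.0023) / (6.5) = 2.1170;  x3 ← (1−ω)·-3.0000 + ω·2.1170 = 1.6053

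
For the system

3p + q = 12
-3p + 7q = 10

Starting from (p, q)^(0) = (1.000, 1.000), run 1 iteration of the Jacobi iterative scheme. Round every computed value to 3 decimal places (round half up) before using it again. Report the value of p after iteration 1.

Iteration 1:
  p = (12 - (1)·1.000) / (3) = 3.667
  q = (10 - (-3)·1.000) / (7) = 1.857

3.667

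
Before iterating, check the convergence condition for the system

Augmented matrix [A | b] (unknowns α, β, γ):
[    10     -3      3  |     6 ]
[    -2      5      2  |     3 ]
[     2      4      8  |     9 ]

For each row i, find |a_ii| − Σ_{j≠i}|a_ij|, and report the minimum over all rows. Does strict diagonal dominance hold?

row 1: |10| − (3+3) = 4
row 2: |5| − (2+2) = 1
row 3: |8| − (2+4) = 2
minimum over rows = 1 → strictly diagonally dominant (convergence guaranteed)

1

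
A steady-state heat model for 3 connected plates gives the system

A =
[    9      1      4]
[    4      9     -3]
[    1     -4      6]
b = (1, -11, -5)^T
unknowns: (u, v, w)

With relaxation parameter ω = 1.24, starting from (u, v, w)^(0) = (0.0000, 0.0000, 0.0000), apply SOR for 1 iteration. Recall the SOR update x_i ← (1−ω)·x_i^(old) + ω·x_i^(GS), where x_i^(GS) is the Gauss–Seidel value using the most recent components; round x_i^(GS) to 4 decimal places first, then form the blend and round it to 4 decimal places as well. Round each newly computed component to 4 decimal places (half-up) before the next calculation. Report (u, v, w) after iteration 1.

Iteration 1:
  u: GS value = (1 - (1)·0.0000 - (4)·0.0000) / (9) = 0.1111;  u ← (1−ω)·0.0000 + ω·0.1111 = 0.1378
  v: GS value = (-11 - (4)·0.1378 - (-3)·0.0000) / (9) = -1.2835;  v ← (1−ω)·0.0000 + ω·-1.2835 = -1.5915
  w: GS value = (-5 - (1)·0.1378 - (-4)·-1.5915) / (6) = -1.9173;  w ← (1−ω)·0.0000 + ω·-1.9173 = -2.3775

(0.1378, -1.5915, -2.3775)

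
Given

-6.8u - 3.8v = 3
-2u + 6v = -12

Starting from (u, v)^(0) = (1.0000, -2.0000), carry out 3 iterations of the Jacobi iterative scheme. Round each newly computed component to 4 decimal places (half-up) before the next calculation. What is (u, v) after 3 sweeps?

Iteration 1:
  u = (3 - (-3.8)·-2.0000) / (-6.8) = 0.6765
  v = (-12 - (-2)·1.0000) / (6) = -1.6667
Iteration 2:
  u = (3 - (-3.8)·-1.6667) / (-6.8) = 0.4902
  v = (-12 - (-2)·0.6765) / (6) = -1.7745
Iteration 3:
  u = (3 - (-3.8)·-1.7745) / (-6.8) = 0.5505
  v = (-12 - (-2)·0.4902) / (6) = -1.8366

(0.5505, -1.8366)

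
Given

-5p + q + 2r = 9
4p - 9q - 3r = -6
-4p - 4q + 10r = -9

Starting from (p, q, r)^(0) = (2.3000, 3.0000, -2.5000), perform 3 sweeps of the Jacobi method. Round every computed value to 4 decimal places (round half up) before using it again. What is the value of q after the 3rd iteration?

Iteration 1:
  p = (9 - (1)·3.0000 - (2)·-2.5000) / (-5) = -2.2000
  q = (-6 - (4)·2.3000 - (-3)·-2.5000) / (-9) = 2.5222
  r = (-9 - (-4)·2.3000 - (-4)·3.0000) / (10) = 1.2200
Iteration 2:
  p = (9 - (1)·2.5222 - (2)·1.2200) / (-5) = -0.8076
  q = (-6 - (4)·-2.2000 - (-3)·1.2200) / (-9) = -0.7178
  r = (-9 - (-4)·-2.2000 - (-4)·2.5222) / (10) = -0.7711
Iteration 3:
  p = (9 - (1)·-0.7178 - (2)·-0.7711) / (-5) = -2.2520
  q = (-6 - (4)·-0.8076 - (-3)·-0.7711) / (-9) = 0.5648
  r = (-9 - (-4)·-0.8076 - (-4)·-0.7178) / (10) = -1.5102

0.5648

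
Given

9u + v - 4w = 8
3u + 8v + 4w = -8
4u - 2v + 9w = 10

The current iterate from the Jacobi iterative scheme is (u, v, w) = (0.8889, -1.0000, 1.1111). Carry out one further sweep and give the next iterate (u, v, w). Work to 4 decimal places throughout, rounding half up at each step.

(1.4938, -1.8889, 0.4938)

One sweep:
  u = (8 - (1)·-1.0000 - (-4)·1.1111) / (9) = 1.4938
  v = (-8 - (3)·0.8889 - (4)·1.1111) / (8) = -1.8889
  w = (10 - (4)·0.8889 - (-2)·-1.0000) / (9) = 0.4938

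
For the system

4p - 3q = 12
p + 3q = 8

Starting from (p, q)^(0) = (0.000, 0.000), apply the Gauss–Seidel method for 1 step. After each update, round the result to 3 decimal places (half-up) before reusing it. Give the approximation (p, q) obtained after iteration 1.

(3.000, 1.667)

Iteration 1:
  p = (12 - (-3)·0.000) / (4) = 3.000
  q = (8 - (1)·3.000) / (3) = 1.667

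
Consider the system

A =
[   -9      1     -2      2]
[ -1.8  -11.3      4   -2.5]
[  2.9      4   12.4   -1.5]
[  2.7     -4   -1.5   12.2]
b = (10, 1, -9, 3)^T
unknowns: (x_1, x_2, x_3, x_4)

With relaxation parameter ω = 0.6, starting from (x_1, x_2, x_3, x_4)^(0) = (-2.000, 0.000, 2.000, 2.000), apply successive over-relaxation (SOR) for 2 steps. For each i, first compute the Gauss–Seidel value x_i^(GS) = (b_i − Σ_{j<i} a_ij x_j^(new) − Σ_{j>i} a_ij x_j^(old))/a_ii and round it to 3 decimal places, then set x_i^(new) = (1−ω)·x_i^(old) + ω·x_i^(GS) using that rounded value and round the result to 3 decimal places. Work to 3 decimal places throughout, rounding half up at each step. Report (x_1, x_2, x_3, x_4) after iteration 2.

(-1.161, 0.134, 0.058, 0.828)

Iteration 1:
  x_1: GS value = (10 - (1)·0.000 - (-2)·2.000 - (2)·2.000) / (-9) = -1.111;  x_1 ← (1−ω)·-2.000 + ω·-1.111 = -1.467
  x_2: GS value = (1 - (-1.8)·-1.467 - (4)·2.000 - (-2.5)·2.000) / (-11.3) = 0.411;  x_2 ← (1−ω)·0.000 + ω·0.411 = 0.247
  x_3: GS value = (-9 - (2.9)·-1.467 - (4)·0.247 - (-1.5)·2.000) / (12.4) = -0.220;  x_3 ← (1−ω)·2.000 + ω·-0.220 = 0.668
  x_4: GS value = (3 - (2.7)·-1.467 - (-4)·0.247 - (-1.5)·0.668) / (12.2) = 0.734;  x_4 ← (1−ω)·2.000 + ω·0.734 = 1.240
Iteration 2:
  x_1: GS value = (10 - (1)·0.247 - (-2)·0.668 - (2)·1.240) / (-9) = -0.957;  x_1 ← (1−ω)·-1.467 + ω·-0.957 = -1.161
  x_2: GS value = (1 - (-1.8)·-1.161 - (4)·0.668 - (-2.5)·1.240) / (-11.3) = 0.059;  x_2 ← (1−ω)·0.247 + ω·0.059 = 0.134
  x_3: GS value = (-9 - (2.9)·-1.161 - (4)·0.134 - (-1.5)·1.240) / (12.4) = -0.348;  x_3 ← (1−ω)·0.668 + ω·-0.348 = 0.058
  x_4: GS value = (3 - (2.7)·-1.161 - (-4)·0.134 - (-1.5)·0.058) / (12.2) = 0.554;  x_4 ← (1−ω)·1.240 + ω·0.554 = 0.828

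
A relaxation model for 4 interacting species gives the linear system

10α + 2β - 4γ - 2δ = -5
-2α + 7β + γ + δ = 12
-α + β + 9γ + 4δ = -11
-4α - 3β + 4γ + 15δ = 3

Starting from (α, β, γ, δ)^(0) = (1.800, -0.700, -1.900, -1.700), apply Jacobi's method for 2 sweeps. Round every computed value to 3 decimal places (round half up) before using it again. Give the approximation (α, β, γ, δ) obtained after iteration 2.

(-0.915, 1.175, -2.155, 0.410)

Iteration 1:
  α = (-5 - (2)·-0.700 - (-4)·-1.900 - (-2)·-1.700) / (10) = -1.460
  β = (12 - (-2)·1.800 - (1)·-1.900 - (1)·-1.700) / (7) = 2.743
  γ = (-11 - (-1)·1.800 - (1)·-0.700 - (4)·-1.700) / (9) = -0.189
  δ = (3 - (-4)·1.800 - (-3)·-0.700 - (4)·-1.900) / (15) = 1.047
Iteration 2:
  α = (-5 - (2)·2.743 - (-4)·-0.189 - (-2)·1.047) / (10) = -0.915
  β = (12 - (-2)·-1.460 - (1)·-0.189 - (1)·1.047) / (7) = 1.175
  γ = (-11 - (-1)·-1.460 - (1)·2.743 - (4)·1.047) / (9) = -2.155
  δ = (3 - (-4)·-1.460 - (-3)·2.743 - (4)·-0.189) / (15) = 0.410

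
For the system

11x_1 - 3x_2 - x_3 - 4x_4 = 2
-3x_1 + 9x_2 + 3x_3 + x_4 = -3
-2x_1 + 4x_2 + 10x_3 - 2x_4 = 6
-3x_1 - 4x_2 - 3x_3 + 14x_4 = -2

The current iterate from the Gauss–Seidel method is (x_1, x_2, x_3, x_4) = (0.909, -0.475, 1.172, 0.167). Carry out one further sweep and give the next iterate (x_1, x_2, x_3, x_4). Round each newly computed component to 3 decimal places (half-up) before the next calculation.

(0.220, -0.669, 0.945, -0.084)

One sweep:
  x_1 = (2 - (-3)·-0.475 - (-1)·1.172 - (-4)·0.167) / (11) = 0.220
  x_2 = (-3 - (-3)·0.220 - (3)·1.172 - (1)·0.167) / (9) = -0.669
  x_3 = (6 - (-2)·0.220 - (4)·-0.669 - (-2)·0.167) / (10) = 0.945
  x_4 = (-2 - (-3)·0.220 - (-4)·-0.669 - (-3)·0.945) / (14) = -0.084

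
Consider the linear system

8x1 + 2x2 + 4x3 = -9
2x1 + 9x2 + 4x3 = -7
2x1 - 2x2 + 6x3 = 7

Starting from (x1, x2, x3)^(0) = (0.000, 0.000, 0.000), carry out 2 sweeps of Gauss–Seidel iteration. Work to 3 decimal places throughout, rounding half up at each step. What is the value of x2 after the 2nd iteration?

-1.012

Iteration 1:
  x1 = (-9 - (2)·0.000 - (4)·0.000) / (8) = -1.125
  x2 = (-7 - (2)·-1.125 - (4)·0.000) / (9) = -0.528
  x3 = (7 - (2)·-1.125 - (-2)·-0.528) / (6) = 1.366
Iteration 2:
  x1 = (-9 - (2)·-0.528 - (4)·1.366) / (8) = -1.676
  x2 = (-7 - (2)·-1.676 - (4)·1.366) / (9) = -1.012
  x3 = (7 - (2)·-1.676 - (-2)·-1.012) / (6) = 1.388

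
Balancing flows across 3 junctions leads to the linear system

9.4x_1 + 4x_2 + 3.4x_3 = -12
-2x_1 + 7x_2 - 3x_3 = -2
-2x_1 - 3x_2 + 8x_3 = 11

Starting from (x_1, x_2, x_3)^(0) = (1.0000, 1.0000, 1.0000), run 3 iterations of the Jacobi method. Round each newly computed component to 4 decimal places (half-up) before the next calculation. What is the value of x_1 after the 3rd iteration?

-1.6377

Iteration 1:
  x_1 = (-12 - (4)·1.0000 - (3.4)·1.0000) / (9.4) = -2.0638
  x_2 = (-2 - (-2)·1.0000 - (-3)·1.0000) / (7) = 0.4286
  x_3 = (11 - (-2)·1.0000 - (-3)·1.0000) / (8) = 2.0000
Iteration 2:
  x_1 = (-12 - (4)·0.4286 - (3.4)·2.0000) / (9.4) = -2.1824
  x_2 = (-2 - (-2)·-2.0638 - (-3)·2.0000) / (7) = -0.0182
  x_3 = (11 - (-2)·-2.0638 - (-3)·0.4286) / (8) = 1.0198
Iteration 3:
  x_1 = (-12 - (4)·-0.0182 - (3.4)·1.0198) / (9.4) = -1.6377
  x_2 = (-2 - (-2)·-2.1824 - (-3)·1.0198) / (7) = -0.4722
  x_3 = (11 - (-2)·-2.1824 - (-3)·-0.0182) / (8) = 0.8226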